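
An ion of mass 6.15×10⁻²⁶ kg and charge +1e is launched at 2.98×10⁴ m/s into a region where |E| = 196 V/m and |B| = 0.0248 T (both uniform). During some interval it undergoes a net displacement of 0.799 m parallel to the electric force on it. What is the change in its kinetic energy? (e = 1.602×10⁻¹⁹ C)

ΔKE ≈ 2.51×10⁻¹⁷ J

The magnetic force is always ⟂ v and does no work; only the electric force changes KE.
ΔKE = F_E · d = |q|E d = (1.602×10⁻¹⁹)(196)(0.799) ≈ 2.51×10⁻¹⁷ J.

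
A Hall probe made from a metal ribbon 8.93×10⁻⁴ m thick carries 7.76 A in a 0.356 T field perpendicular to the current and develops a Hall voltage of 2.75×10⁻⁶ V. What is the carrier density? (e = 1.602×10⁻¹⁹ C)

From V_H = IB/(n e t), n = IB/(V_H e t).
n = (7.76)(0.356)/((2.75×10⁻⁶)(1.602×10⁻¹⁹)(8.93×10⁻⁴)) ≈ 7.02×10²⁷ m⁻³.

n ≈ 7.02×10²⁷ m⁻³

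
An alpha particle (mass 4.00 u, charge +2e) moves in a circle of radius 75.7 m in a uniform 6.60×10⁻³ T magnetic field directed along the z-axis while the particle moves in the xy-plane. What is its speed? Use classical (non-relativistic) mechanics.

v ≈ 2.41×10⁷ m/s

From |q|vB = mv²/r, v = |q|Br/m.
v = (3.204×10⁻¹⁹)(6.60×10⁻³)(75.7)/6.644×10⁻²⁷ ≈ 2.41×10⁷ m/s.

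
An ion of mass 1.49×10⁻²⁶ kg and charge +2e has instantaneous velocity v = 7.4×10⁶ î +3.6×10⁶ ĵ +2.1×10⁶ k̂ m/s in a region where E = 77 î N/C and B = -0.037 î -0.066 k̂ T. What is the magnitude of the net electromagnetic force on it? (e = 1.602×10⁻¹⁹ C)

|F| ≈ 1.58×10⁻¹³ N

v×B = (-2.38×10⁵, 4.11×10⁵, 1.33×10⁵) N/C.
E + v×B = (-2.38×10⁵, 4.11×10⁵, 1.33×10⁵) N/C.
F = q(E + v×B) = (3.204×10⁻¹⁹ C)·(-2.38×10⁵, 4.11×10⁵, 1.33×10⁵) = (-7.61×10⁻¹⁴, 1.32×10⁻¹³, 4.27×10⁻¹⁴) N.
|F| = 1.58×10⁻¹³ N.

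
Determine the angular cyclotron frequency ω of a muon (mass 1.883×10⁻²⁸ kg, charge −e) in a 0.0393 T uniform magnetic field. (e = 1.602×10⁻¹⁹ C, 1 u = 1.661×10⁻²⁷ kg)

ω = |q|B/m.
ω = (1.602×10⁻¹⁹)(0.0393)/1.883×10⁻²⁸ ≈ 3.34×10⁷ rad/s.

ω ≈ 3.34×10⁷ rad/s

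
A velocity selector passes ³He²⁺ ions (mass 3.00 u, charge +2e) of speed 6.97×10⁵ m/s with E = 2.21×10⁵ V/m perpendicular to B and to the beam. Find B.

B = 0.317 T

Balance of forces in the selector: qE = qvB ⇒ B = E/v.
B = 2.21×10⁵/6.97×10⁵ = 0.317 T.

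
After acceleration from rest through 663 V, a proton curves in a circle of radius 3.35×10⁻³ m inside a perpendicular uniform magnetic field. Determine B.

B ≈ 1.11 T

v = √(2|q|V/m) = √(2·1.602×10⁻¹⁹·663/1.673×10⁻²⁷) ≈ 3.563×10⁵ m/s.
B = mv/(|q|r) = (1.673×10⁻²⁷)(3.563×10⁵)/((1.602×10⁻¹⁹)(3.35×10⁻³)) ≈ 1.11 T.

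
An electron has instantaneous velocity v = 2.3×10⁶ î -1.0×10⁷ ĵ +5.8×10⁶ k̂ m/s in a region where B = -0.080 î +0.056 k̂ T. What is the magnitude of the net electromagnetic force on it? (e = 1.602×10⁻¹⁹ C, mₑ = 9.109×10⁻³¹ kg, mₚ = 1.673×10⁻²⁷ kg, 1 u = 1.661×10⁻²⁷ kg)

v×B = (-5.60×10⁵, -5.93×10⁵, -8.00×10⁵) N/C.
F = q v×B = (−1.602×10⁻¹⁹ C)·(-5.60×10⁵, -5.93×10⁵, -8.00×10⁵) = (8.97×10⁻¹⁴, 9.50×10⁻¹⁴, 1.28×10⁻¹³) N.
|F| = 1.83×10⁻¹³ N.

|F| ≈ 1.83×10⁻¹³ N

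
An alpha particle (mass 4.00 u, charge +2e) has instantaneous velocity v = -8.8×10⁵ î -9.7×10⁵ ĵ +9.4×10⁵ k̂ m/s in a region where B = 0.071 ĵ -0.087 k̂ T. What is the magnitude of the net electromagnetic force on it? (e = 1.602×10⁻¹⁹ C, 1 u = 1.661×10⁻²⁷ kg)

v×B = (1.76×10⁴, -7.66×10⁴, -6.25×10⁴) N/C.
F = q v×B = (3.204×10⁻¹⁹ C)·(1.76×10⁴, -7.66×10⁴, -6.25×10⁴) = (5.66×10⁻¹⁵, -2.45×10⁻¹⁴, -2.00×10⁻¹⁴) N.
|F| = 3.22×10⁻¹⁴ N.

|F| ≈ 3.22×10⁻¹⁴ N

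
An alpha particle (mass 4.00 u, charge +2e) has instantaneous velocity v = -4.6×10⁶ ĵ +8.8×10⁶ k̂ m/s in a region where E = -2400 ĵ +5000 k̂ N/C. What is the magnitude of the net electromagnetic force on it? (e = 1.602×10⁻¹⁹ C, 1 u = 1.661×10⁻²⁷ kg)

Only an electric field acts, so F = qE = (3.204×10⁻¹⁹ C)·(0, -2400, 5000) = (0, -7.69×10⁻¹⁶, 1.60×10⁻¹⁵) N.
|F| = 1.78×10⁻¹⁵ N.

|F| ≈ 1.78×10⁻¹⁵ N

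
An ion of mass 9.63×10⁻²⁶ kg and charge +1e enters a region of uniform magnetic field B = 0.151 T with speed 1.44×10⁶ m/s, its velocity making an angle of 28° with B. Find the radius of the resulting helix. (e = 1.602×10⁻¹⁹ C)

r ≈ 2.69 m

v⊥ = v sinθ = 1.44×10⁶·sin28° ≈ 6.760×10⁵ m/s.
r = m v⊥/(|q|B) = (9.63×10⁻²⁶)(6.760×10⁵)/((1.602×10⁻¹⁹)(0.151)) ≈ 2.69 m.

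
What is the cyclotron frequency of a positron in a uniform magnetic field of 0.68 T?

f ≈ 1.9×10¹⁰ Hz

f = |q|B/(2πm).
f = (1.602×10⁻¹⁹)(0.68)/(2π·9.109×10⁻³¹) ≈ 1.9×10¹⁰ Hz.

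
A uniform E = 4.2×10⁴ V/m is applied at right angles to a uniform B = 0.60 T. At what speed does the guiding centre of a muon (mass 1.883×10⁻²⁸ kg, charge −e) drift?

The steady drift has the magnetic force balancing the electric force, so v_d = E/B.
v_d = 4.2×10⁴/0.60 = 7.0×10⁴ m/s.

v_d ≈ 7.0×10⁴ m/s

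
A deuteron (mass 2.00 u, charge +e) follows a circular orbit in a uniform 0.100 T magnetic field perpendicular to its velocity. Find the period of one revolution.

T ≈ 1.30×10⁻⁶ s

The cyclotron period depends only on m, q, B: T = 2πm/(|q|B).
T = 2π(3.322×10⁻²⁷)/((1.602×10⁻¹⁹)(0.100)) ≈ 1.30×10⁻⁶ s.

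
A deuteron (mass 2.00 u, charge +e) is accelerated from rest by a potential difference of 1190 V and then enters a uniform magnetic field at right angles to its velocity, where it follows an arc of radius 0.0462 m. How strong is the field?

B ≈ 0.152 T

v = √(2|q|V/m) = √(2·1.602×10⁻¹⁹·1190/3.322×10⁻²⁷) ≈ 3.388×10⁵ m/s.
B = mv/(|q|r) = (3.322×10⁻²⁷)(3.388×10⁵)/((1.602×10⁻¹⁹)(0.0462)) ≈ 0.152 T.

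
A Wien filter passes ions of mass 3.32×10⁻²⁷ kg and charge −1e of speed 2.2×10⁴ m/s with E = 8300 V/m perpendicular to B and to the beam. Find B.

Balance of forces in the selector: qE = qvB ⇒ B = E/v.
B = 8300/2.2×10⁴ = 0.38 T.

B = 0.38 T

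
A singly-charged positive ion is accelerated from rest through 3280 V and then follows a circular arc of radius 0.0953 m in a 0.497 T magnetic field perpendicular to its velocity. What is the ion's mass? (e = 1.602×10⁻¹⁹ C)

Combine |q|V = ½mv² and r = mv/(|q|B): eliminate v to get m = qB²r²/(2V).
m = (1.602×10⁻¹⁹)(0.497)²(0.0953)²/(2·3280) ≈ 5.48×10⁻²⁶ kg.

m ≈ 5.48×10⁻²⁶ kg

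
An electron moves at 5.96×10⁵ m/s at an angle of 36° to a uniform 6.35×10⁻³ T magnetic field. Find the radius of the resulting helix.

r ≈ 3.14×10⁻⁴ m

v⊥ = v sinθ = 5.96×10⁵·sin36° ≈ 3.503×10⁵ m/s.
r = m v⊥/(|q|B) = (9.109×10⁻³¹)(3.503×10⁵)/((1.602×10⁻¹⁹)(6.35×10⁻³)) ≈ 3.14×10⁻⁴ m.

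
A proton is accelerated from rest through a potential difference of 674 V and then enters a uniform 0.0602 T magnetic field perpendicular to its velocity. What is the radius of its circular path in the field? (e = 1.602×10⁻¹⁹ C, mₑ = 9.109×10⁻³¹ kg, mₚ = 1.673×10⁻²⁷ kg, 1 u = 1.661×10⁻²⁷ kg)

r ≈ 0.0623 m

Acceleration: |q|V = ½mv² ⇒ v = √(2|q|V/m) = √(2·1.602×10⁻¹⁹·674/1.673×10⁻²⁷) ≈ 3.593×10⁵ m/s.
In the field: r = mv/(|q|B) = (1.673×10⁻²⁷)(3.593×10⁵)/((1.602×10⁻¹⁹)(0.0602)) ≈ 0.0623 m.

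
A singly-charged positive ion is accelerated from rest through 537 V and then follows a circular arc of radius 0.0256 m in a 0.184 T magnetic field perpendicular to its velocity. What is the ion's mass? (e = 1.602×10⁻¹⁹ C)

Combine |q|V = ½mv² and r = mv/(|q|B): eliminate v to get m = qB²r²/(2V).
m = (1.602×10⁻¹⁹)(0.184)²(0.0256)²/(2·537) ≈ 3.31×10⁻²⁷ kg.

m ≈ 3.31×10⁻²⁷ kg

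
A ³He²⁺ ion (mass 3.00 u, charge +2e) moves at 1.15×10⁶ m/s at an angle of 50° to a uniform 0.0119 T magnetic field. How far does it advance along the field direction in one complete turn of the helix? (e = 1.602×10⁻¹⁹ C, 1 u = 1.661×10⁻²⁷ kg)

p ≈ 6.07 m

v∥ = v cosθ = 1.15×10⁶·cos50° ≈ 7.392×10⁵ m/s.
T = 2πm/(|q|B) = 2π(4.983×10⁻²⁷)/((3.204×10⁻¹⁹)(0.0119)) ≈ 8.212×10⁻⁶ s.
pitch = v∥ T = (7.392×10⁵)(8.212×10⁻⁶) ≈ 6.07 m.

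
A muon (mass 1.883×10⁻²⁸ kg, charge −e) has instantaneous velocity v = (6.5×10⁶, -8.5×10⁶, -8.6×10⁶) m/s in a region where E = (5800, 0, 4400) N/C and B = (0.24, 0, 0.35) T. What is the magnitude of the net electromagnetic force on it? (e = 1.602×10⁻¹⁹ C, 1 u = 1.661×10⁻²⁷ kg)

|F| ≈ 9.04×10⁻¹³ N

v×B = (-2.98×10⁶, -4.34×10⁶, 2.04×10⁶) N/C.
E + v×B = (-2.97×10⁶, -4.34×10⁶, 2.04×10⁶) N/C.
F = q(E + v×B) = (−1.602×10⁻¹⁹ C)·(-2.97×10⁶, -4.34×10⁶, 2.04×10⁶) = (4.76×10⁻¹³, 6.95×10⁻¹³, -3.28×10⁻¹³) N.
|F| = 9.04×10⁻¹³ N.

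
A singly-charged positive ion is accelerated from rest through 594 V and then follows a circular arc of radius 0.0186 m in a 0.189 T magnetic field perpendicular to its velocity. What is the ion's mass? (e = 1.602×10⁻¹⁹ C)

Combine |q|V = ½mv² and r = mv/(|q|B): eliminate v to get m = qB²r²/(2V).
m = (1.602×10⁻¹⁹)(0.189)²(0.0186)²/(2·594) ≈ 1.67×10⁻²⁷ kg.

m ≈ 1.67×10⁻²⁷ kg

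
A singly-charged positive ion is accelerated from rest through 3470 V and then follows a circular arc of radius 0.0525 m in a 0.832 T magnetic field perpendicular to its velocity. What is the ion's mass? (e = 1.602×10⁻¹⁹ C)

Combine |q|V = ½mv² and r = mv/(|q|B): eliminate v to get m = qB²r²/(2V).
m = (1.602×10⁻¹⁹)(0.832)²(0.0525)²/(2·3470) ≈ 4.40×10⁻²⁶ kg.

m ≈ 4.40×10⁻²⁶ kg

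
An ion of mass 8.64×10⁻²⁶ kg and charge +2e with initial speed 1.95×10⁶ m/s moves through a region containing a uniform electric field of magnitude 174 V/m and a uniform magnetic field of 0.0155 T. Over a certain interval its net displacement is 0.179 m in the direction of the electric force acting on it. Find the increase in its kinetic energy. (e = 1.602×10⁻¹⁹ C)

The magnetic force is always ⟂ v and does no work; only the electric force changes KE.
ΔKE = F_E · d = |q|E d = (3.204×10⁻¹⁹)(174)(0.179) ≈ 9.98×10⁻¹⁸ J.

ΔKE ≈ 9.98×10⁻¹⁸ J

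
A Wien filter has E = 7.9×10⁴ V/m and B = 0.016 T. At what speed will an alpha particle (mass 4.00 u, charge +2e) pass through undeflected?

Zero net Lorentz force requires |qE| = |q v×B|, i.e. E = vB.
v = E/B = 7.9×10⁴/0.016 = 4.9×10⁶ m/s.
The result is independent of the particle's charge and mass.

v = 4.9×10⁶ m/s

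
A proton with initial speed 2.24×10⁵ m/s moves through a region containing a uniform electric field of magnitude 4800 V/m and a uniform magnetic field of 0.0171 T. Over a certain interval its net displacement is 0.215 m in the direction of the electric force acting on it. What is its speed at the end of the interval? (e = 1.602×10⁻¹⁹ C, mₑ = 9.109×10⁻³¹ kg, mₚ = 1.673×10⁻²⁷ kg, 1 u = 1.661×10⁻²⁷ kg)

v_f ≈ 4.98×10⁵ m/s

B does no work; ΔKE = |q|E d.
½mv_f² = ½mv₀² + |q|Ed = ½(1.673×10⁻²⁷)(2.24×10⁵)² + (1.602×10⁻¹⁹)(4800)(0.215) ≈ 4.197×10⁻¹⁷ J + 1.653×10⁻¹⁶ J ≈ 2.073×10⁻¹⁶ J.
v_f = √(2·2.073×10⁻¹⁶/1.673×10⁻²⁷) ≈ 4.98×10⁵ m/s.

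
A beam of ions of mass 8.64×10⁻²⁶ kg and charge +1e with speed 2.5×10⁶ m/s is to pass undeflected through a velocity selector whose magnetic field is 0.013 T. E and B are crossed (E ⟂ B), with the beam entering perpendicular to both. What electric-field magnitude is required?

E = 3.2×10⁴ V/m

For straight-line motion qE = qvB, so E = vB.
E = 2.5×10⁶ × 0.013 = 3.2×10⁴ V/m.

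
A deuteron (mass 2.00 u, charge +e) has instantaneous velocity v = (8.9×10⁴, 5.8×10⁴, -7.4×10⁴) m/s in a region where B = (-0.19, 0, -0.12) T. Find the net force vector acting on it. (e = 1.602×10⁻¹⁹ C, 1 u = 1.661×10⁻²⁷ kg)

F ≈ (-1.11×10⁻¹⁵, 3.96×10⁻¹⁵, 1.77×10⁻¹⁵) N

v×B = (-6960, 2.47×10⁴, 1.10×10⁴) N/C.
F = q v×B = (1.602×10⁻¹⁹ C)·(-6960, 2.47×10⁴, 1.10×10⁴) = (-1.11×10⁻¹⁵, 3.96×10⁻¹⁵, 1.77×10⁻¹⁵) N.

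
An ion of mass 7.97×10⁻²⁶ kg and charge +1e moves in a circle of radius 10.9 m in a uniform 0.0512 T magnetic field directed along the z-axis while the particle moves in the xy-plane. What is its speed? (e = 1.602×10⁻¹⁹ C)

v ≈ 1.12×10⁶ m/s

From |q|vB = mv²/r, v = |q|Br/m.
v = (1.602×10⁻¹⁹)(0.0512)(10.9)/7.97×10⁻²⁶ ≈ 1.12×10⁶ m/s.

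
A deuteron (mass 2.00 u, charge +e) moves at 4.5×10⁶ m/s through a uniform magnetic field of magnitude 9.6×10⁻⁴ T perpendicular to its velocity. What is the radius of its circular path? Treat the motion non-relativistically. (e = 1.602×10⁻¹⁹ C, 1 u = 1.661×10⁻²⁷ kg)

r ≈ 97 m

The magnetic force provides the centripetal force: |q|vB = mv²/r.
r = mv/(|q|B) = (3.322×10⁻²⁷)(4.5×10⁶)/((1.602×10⁻¹⁹)(9.6×10⁻⁴)) ≈ 97 m.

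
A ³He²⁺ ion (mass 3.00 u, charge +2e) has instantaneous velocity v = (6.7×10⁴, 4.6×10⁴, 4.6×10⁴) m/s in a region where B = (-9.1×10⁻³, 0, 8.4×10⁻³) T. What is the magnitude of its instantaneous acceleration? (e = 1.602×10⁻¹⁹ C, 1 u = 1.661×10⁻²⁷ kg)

|a| ≈ 7.30×10¹⁰ m/s²

v×B = (386, -981, 419) N/C.
F = q v×B = (3.204×10⁻¹⁹ C)·(386, -981, 419) = (1.24×10⁻¹⁶, -3.14×10⁻¹⁶, 1.34×10⁻¹⁶) N.
|a| = |F|/m = 3.636×10⁻¹⁶/4.983×10⁻²⁷ ≈ 7.30×10¹⁰ m/s².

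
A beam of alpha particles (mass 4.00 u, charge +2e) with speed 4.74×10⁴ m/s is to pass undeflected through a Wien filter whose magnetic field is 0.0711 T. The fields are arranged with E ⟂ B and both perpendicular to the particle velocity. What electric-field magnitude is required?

E = 3370 V/m

For straight-line motion qE = qvB, so E = vB.
E = 4.74×10⁴ × 0.0711 = 3370 V/m.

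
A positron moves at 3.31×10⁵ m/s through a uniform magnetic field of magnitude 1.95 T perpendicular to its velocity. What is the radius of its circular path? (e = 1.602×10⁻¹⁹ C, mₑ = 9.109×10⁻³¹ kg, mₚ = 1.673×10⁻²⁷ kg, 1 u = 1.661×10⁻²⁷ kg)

r ≈ 9.65×10⁻⁷ m

The magnetic force provides the centripetal force: |q|vB = mv²/r.
r = mv/(|q|B) = (9.109×10⁻³¹)(3.31×10⁵)/((1.602×10⁻¹⁹)(1.95)) ≈ 9.65×10⁻⁷ m.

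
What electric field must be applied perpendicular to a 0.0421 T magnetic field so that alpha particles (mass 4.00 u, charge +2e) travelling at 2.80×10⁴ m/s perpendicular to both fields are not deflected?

E = 1180 V/m

For straight-line motion qE = qvB, so E = vB.
E = 2.80×10⁴ × 0.0421 = 1180 V/m.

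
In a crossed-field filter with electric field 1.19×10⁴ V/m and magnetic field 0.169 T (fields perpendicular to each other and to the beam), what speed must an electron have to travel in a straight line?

For undeflected motion the electric and magnetic forces balance: qE = qvB.
v = E/B = 1.19×10⁴/0.169 = 7.04×10⁴ m/s.

v = 7.04×10⁴ m/s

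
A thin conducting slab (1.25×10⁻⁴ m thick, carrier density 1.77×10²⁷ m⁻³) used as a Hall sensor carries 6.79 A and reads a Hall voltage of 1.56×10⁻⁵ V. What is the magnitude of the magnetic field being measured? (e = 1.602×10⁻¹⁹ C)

From V_H = IB/(n e t), B = V_H n e t / I.
B = (1.56×10⁻⁵)(1.77×10²⁷)(1.602×10⁻¹⁹)(1.25×10⁻⁴)/6.79 ≈ 0.0814 T.

B ≈ 0.0814 T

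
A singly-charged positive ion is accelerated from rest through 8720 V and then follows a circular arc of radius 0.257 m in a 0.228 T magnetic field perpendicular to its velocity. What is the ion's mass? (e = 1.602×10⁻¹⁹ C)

m ≈ 3.15×10⁻²⁶ kg

Combine |q|V = ½mv² and r = mv/(|q|B): eliminate v to get m = qB²r²/(2V).
m = (1.602×10⁻¹⁹)(0.228)²(0.257)²/(2·8720) ≈ 3.15×10⁻²⁶ kg.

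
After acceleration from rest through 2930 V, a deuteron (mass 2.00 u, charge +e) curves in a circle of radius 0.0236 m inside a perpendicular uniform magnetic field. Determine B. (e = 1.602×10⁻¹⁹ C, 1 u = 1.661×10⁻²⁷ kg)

v = √(2|q|V/m) = √(2·1.602×10⁻¹⁹·2930/3.322×10⁻²⁷) ≈ 5.316×10⁵ m/s.
B = mv/(|q|r) = (3.322×10⁻²⁷)(5.316×10⁵)/((1.602×10⁻¹⁹)(0.0236)) ≈ 0.467 T.

B ≈ 0.467 T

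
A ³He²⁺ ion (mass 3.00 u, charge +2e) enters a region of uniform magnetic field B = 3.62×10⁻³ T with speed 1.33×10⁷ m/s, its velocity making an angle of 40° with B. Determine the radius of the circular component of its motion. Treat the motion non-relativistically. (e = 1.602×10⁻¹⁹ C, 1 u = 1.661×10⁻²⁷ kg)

v⊥ = v sinθ = 1.33×10⁷·sin40° ≈ 8.549×10⁶ m/s.
r = m v⊥/(|q|B) = (4.983×10⁻²⁷)(8.549×10⁶)/((3.204×10⁻¹⁹)(3.62×10⁻³)) ≈ 36.7 m.

r ≈ 36.7 m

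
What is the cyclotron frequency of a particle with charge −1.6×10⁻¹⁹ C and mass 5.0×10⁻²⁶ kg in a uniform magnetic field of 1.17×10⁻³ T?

f ≈ 596 Hz

f = |q|B/(2πm).
f = (1.6×10⁻¹⁹)(1.17×10⁻³)/(2π·5.0×10⁻²⁶) ≈ 596 Hz.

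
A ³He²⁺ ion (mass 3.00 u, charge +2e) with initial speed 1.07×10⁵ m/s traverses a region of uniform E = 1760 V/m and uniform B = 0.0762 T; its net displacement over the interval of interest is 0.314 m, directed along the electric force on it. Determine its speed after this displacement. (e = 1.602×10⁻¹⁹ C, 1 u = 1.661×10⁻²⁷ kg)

B does no work; ΔKE = |q|E d.
½mv_f² = ½mv₀² + |q|Ed = ½(4.983×10⁻²⁷)(1.07×10⁵)² + (3.204×10⁻¹⁹)(1760)(0.314) ≈ 2.853×10⁻¹⁷ J + 1.771×10⁻¹⁶ J ≈ 2.056×10⁻¹⁶ J.
v_f = √(2·2.056×10⁻¹⁶/4.983×10⁻²⁷) ≈ 2.87×10⁵ m/s.

v_f ≈ 2.87×10⁵ m/s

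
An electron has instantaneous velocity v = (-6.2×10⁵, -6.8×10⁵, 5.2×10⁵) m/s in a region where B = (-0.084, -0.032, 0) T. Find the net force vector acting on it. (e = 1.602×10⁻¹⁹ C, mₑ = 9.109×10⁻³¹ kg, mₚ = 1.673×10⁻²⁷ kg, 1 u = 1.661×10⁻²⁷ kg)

v×B = (1.66×10⁴, -4.37×10⁴, -3.73×10⁴) N/C.
F = q v×B = (−1.602×10⁻¹⁹ C)·(1.66×10⁴, -4.37×10⁴, -3.73×10⁴) = (-2.67×10⁻¹⁵, 7.00×10⁻¹⁵, 5.97×10⁻¹⁵) N.

F ≈ (-2.67×10⁻¹⁵, 7.00×10⁻¹⁵, 5.97×10⁻¹⁵) N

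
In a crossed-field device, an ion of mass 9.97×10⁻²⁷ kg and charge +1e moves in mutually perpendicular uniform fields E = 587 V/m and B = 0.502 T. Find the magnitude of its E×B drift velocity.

In crossed fields the guiding centre drifts at v_d = |E×B|/B² = E/B, independent of charge and mass.
v_d = 587/0.502 = 1170 m/s.

v_d ≈ 1170 m/s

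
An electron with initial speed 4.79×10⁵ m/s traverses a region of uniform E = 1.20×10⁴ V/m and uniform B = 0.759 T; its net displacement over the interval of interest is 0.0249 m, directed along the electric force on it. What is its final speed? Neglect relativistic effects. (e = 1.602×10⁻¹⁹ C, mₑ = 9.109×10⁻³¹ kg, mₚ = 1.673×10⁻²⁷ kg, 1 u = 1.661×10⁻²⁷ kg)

v_f ≈ 1.03×10⁷ m/s

B does no work; ΔKE = |q|E d.
½mv_f² = ½mv₀² + |q|Ed = ½(9.109×10⁻³¹)(4.79×10⁵)² + (1.602×10⁻¹⁹)(1.20×10⁴)(0.0249) ≈ 1.045×10⁻¹⁹ J + 4.787×10⁻¹⁷ J ≈ 4.797×10⁻¹⁷ J.
v_f = √(2·4.797×10⁻¹⁷/9.109×10⁻³¹) ≈ 1.03×10⁷ m/s.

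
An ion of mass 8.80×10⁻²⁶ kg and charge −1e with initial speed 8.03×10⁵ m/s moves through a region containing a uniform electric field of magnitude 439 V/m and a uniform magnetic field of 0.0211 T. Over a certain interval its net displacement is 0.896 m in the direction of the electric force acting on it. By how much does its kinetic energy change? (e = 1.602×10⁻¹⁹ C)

The magnetic force is always ⟂ v and does no work; only the electric force changes KE.
ΔKE = F_E · d = |q|E d = (1.602×10⁻¹⁹)(439)(0.896) ≈ 6.30×10⁻¹⁷ J.

ΔKE ≈ 6.30×10⁻¹⁷ J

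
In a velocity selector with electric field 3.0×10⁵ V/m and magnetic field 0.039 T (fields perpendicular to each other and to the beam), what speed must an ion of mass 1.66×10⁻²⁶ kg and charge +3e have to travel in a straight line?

v = 7.7×10⁶ m/s

Zero net Lorentz force requires |qE| = |q v×B|, i.e. E = vB.
v = E/B = 3.0×10⁵/0.039 = 7.7×10⁶ m/s.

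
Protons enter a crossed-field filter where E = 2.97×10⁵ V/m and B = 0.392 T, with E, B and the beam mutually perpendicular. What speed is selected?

Zero net Lorentz force requires |qE| = |q v×B|, i.e. E = vB.
v = E/B = 2.97×10⁵/0.392 = 7.58×10⁵ m/s.

v = 7.58×10⁵ m/s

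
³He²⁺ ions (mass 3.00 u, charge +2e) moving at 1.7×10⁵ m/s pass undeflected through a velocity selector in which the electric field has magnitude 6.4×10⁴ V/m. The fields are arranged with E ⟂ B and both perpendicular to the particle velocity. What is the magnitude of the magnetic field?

B = 0.38 T

Balance of forces in the selector: qE = qvB ⇒ B = E/v.
B = 6.4×10⁴/1.7×10⁵ = 0.38 T.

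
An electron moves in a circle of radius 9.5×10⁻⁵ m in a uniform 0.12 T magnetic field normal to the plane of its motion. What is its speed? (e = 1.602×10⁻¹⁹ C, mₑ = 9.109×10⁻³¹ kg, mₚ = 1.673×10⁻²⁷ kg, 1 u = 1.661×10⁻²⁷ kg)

From |q|vB = mv²/r, v = |q|Br/m.
v = (1.602×10⁻¹⁹)(0.12)(9.5×10⁻⁵)/9.109×10⁻³¹ ≈ 2.0×10⁶ m/s.

v ≈ 2.0×10⁶ m/s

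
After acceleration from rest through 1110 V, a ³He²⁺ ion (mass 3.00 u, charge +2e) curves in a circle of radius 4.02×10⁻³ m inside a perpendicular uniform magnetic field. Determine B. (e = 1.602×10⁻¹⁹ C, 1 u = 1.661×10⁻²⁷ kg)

B ≈ 1.46 T

v = √(2|q|V/m) = √(2·3.204×10⁻¹⁹·1110/4.983×10⁻²⁷) ≈ 3.778×10⁵ m/s.
B = mv/(|q|r) = (4.983×10⁻²⁷)(3.778×10⁵)/((3.204×10⁻¹⁹)(4.02×10⁻³)) ≈ 1.46 T.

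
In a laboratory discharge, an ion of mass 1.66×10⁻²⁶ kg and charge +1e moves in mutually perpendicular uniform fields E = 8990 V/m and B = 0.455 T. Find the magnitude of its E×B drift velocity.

v_d ≈ 1.98×10⁴ m/s

In crossed fields the guiding centre drifts at v_d = |E×B|/B² = E/B, independent of charge and mass.
v_d = 8990/0.455 = 1.98×10⁴ m/s.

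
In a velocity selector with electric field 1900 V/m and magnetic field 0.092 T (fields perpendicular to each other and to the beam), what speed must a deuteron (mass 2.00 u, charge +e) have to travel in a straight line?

v = 2.1×10⁴ m/s

Straight-line motion ⇒ electric and magnetic forces cancel, so E = vB.
v = E/B = 1900/0.092 = 2.1×10⁴ m/s.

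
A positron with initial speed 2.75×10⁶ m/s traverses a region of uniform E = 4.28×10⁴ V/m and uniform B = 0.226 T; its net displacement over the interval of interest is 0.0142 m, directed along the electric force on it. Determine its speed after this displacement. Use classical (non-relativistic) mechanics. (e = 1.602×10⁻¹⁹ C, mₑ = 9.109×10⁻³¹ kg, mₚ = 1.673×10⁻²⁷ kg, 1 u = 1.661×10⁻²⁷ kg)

B does no work; ΔKE = |q|E d.
½mv_f² = ½mv₀² + |q|Ed = ½(9.109×10⁻³¹)(2.75×10⁶)² + (1.602×10⁻¹⁹)(4.28×10⁴)(0.0142) ≈ 3.444×10⁻¹⁸ J + 9.736×10⁻¹⁷ J ≈ 1.008×10⁻¹⁶ J.
v_f = √(2·1.008×10⁻¹⁶/9.109×10⁻³¹) ≈ 1.49×10⁷ m/s.

v_f ≈ 1.49×10⁷ m/s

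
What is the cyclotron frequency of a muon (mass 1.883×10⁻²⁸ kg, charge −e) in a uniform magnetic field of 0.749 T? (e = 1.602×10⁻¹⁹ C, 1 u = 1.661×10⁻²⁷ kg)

f ≈ 1.01×10⁸ Hz

f = |q|B/(2πm).
f = (1.602×10⁻¹⁹)(0.749)/(2π·1.883×10⁻²⁸) ≈ 1.01×10⁸ Hz.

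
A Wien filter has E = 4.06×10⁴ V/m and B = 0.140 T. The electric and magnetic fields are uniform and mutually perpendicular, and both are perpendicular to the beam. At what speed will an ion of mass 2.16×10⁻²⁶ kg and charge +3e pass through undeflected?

Zero net Lorentz force requires |qE| = |q v×B|, i.e. E = vB.
v = E/B = 4.06×10⁴/0.140 = 2.90×10⁵ m/s.

v = 2.90×10⁵ m/s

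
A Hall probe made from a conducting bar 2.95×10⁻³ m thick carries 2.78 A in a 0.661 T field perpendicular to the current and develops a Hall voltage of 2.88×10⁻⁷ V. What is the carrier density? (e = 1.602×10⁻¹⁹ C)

From V_H = IB/(n e t), n = IB/(V_H e t).
n = (2.78)(0.661)/((2.88×10⁻⁷)(1.602×10⁻¹⁹)(2.95×10⁻³)) ≈ 1.35×10²⁸ m⁻³.

n ≈ 1.35×10²⁸ m⁻³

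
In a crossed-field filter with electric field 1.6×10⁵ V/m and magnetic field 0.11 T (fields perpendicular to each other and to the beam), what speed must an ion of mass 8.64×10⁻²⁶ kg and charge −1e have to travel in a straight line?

For undeflected motion the electric and magnetic forces balance: qE = qvB.
v = E/B = 1.6×10⁵/0.11 = 1.5×10⁶ m/s.
The result is independent of the particle's charge and mass.

v = 1.5×10⁶ m/s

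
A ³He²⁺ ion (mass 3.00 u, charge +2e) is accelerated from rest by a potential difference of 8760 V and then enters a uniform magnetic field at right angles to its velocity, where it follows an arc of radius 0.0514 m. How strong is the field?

B ≈ 0.321 T

v = √(2|q|V/m) = √(2·3.204×10⁻¹⁹·8760/4.983×10⁻²⁷) ≈ 1.061×10⁶ m/s.
B = mv/(|q|r) = (4.983×10⁻²⁷)(1.061×10⁶)/((3.204×10⁻¹⁹)(0.0514)) ≈ 0.321 T.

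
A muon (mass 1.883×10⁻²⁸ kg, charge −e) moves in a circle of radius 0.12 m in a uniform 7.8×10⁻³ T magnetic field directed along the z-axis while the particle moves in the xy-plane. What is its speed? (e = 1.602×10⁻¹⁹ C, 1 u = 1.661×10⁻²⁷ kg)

v ≈ 8.0×10⁵ m/s

From |q|vB = mv²/r, v = |q|Br/m.
v = (1.602×10⁻¹⁹)(7.8×10⁻³)(0.12)/1.883×10⁻²⁸ ≈ 8.0×10⁵ m/s.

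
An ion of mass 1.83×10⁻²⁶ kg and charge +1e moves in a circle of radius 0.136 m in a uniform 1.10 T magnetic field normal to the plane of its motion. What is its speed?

v ≈ 1.31×10⁶ m/s

From |q|vB = mv²/r, v = |q|Br/m.
v = (1.602×10⁻¹⁹)(1.10)(0.136)/1.83×10⁻²⁶ ≈ 1.31×10⁶ m/s.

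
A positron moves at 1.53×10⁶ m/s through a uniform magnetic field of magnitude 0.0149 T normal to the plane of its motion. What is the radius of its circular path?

r ≈ 5.84×10⁻⁴ m

The magnetic force provides the centripetal force: |q|vB = mv²/r.
r = mv/(|q|B) = (9.109×10⁻³¹)(1.53×10⁶)/((1.602×10⁻¹⁹)(0.0149)) ≈ 5.84×10⁻⁴ m.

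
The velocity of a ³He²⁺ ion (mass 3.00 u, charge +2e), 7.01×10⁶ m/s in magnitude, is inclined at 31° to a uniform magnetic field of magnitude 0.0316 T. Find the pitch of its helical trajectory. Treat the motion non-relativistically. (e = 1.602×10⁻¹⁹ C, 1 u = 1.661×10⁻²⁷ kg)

p ≈ 18.6 m

v∥ = v cosθ = 7.01×10⁶·cos31° ≈ 6.009×10⁶ m/s.
T = 2πm/(|q|B) = 2π(4.983×10⁻²⁷)/((3.204×10⁻¹⁹)(0.0316)) ≈ 3.092×10⁻⁶ s.
pitch = v∥ T = (6.009×10⁶)(3.092×10⁻⁶) ≈ 18.6 m.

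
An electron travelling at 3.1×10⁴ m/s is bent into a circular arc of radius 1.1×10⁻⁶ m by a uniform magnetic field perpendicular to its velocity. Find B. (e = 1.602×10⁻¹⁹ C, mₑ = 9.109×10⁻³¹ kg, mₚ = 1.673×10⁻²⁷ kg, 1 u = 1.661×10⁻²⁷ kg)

From |q|vB = mv²/r, B = mv/(|q|r).
B = (9.109×10⁻³¹)(3.1×10⁴)/((1.602×10⁻¹⁹)(1.1×10⁻⁶)) ≈ 0.16 T.

B ≈ 0.16 T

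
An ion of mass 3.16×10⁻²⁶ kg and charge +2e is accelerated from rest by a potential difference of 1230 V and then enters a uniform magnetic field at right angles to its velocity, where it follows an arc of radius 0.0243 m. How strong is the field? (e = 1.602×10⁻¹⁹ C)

v = √(2|q|V/m) = √(2·3.204×10⁻¹⁹·1230/3.16×10⁻²⁶) ≈ 1.579×10⁵ m/s.
B = mv/(|q|r) = (3.16×10⁻²⁶)(1.579×10⁵)/((3.204×10⁻¹⁹)(0.0243)) ≈ 0.641 T.

B ≈ 0.641 T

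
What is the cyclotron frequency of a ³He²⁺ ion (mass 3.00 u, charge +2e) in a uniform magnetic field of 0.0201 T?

f = |q|B/(2πm).
f = (3.204×10⁻¹⁹)(0.0201)/(2π·4.983×10⁻²⁷) ≈ 2.06×10⁵ Hz.

f ≈ 2.06×10⁵ Hz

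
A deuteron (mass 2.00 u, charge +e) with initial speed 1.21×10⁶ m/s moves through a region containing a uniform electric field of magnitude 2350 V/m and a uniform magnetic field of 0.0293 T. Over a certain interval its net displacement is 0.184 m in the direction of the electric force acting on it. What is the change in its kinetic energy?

ΔKE ≈ 6.93×10⁻¹⁷ J

The magnetic force is always ⟂ v and does no work; only the electric force changes KE.
ΔKE = F_E · d = |q|E d = (1.602×10⁻¹⁹)(2350)(0.184) ≈ 6.93×10⁻¹⁷ J.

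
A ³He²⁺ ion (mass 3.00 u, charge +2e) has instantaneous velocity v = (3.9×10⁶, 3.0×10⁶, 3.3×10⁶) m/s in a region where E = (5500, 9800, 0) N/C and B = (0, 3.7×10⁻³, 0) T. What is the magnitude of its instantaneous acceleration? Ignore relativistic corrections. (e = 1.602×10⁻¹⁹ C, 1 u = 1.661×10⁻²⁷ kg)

v×B = (-1.22×10⁴, 0, 1.44×10⁴) N/C.
E + v×B = (-6710, 9800, 1.44×10⁴) N/C.
F = q(E + v×B) = (3.204×10⁻¹⁹ C)·(-6710, 9800, 1.44×10⁴) = (-2.15×10⁻¹⁵, 3.14×10⁻¹⁵, 4.62×10⁻¹⁵) N.
|a| = |F|/m = 5.988×10⁻¹⁵/4.983×10⁻²⁷ ≈ 1.20×10¹² m/s².

|a| ≈ 1.20×10¹² m/s²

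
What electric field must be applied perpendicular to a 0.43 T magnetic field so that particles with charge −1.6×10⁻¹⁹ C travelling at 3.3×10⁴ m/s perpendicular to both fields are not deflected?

For straight-line motion qE = qvB, so E = vB.
E = 3.3×10⁴ × 0.43 = 1.4×10⁴ V/m.

E = 1.4×10⁴ V/m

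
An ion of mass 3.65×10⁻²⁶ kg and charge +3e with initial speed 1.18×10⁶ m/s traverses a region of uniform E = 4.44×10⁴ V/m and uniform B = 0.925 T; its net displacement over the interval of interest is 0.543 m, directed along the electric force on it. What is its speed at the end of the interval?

v_f ≈ 1.42×10⁶ m/s

B does no work; ΔKE = |q|E d.
½mv_f² = ½mv₀² + |q|Ed = ½(3.65×10⁻²⁶)(1.18×10⁶)² + (4.806×10⁻¹⁹)(4.44×10⁴)(0.543) ≈ 2.541×10⁻¹⁴ J + 1.159×10⁻¹⁴ J ≈ 3.700×10⁻¹⁴ J.
v_f = √(2·3.700×10⁻¹⁴/3.65×10⁻²⁶) ≈ 1.42×10⁶ m/s.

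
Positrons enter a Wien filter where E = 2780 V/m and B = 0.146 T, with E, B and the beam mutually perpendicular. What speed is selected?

v = 1.90×10⁴ m/s

Zero net Lorentz force requires |qE| = |q v×B|, i.e. E = vB.
v = E/B = 2780/0.146 = 1.90×10⁴ m/s.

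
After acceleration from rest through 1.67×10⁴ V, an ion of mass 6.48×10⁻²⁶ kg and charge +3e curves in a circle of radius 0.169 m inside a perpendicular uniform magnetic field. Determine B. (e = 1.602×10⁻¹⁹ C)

B ≈ 0.397 T

v = √(2|q|V/m) = √(2·4.806×10⁻¹⁹·1.67×10⁴/6.48×10⁻²⁶) ≈ 4.977×10⁵ m/s.
B = mv/(|q|r) = (6.48×10⁻²⁶)(4.977×10⁵)/((4.806×10⁻¹⁹)(0.169)) ≈ 0.397 T.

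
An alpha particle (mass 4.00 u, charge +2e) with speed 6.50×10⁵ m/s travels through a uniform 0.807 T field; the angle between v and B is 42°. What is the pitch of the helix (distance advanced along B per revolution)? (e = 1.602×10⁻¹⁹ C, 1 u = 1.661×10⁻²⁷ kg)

p ≈ 0.0780 m

v∥ = v cosθ = 6.50×10⁵·cos42° ≈ 4.830×10⁵ m/s.
T = 2πm/(|q|B) = 2π(6.644×10⁻²⁷)/((3.204×10⁻¹⁹)(0.807)) ≈ 1.615×10⁻⁷ s.
pitch = v∥ T = (4.830×10⁵)(1.615×10⁻⁷) ≈ 0.0780 m.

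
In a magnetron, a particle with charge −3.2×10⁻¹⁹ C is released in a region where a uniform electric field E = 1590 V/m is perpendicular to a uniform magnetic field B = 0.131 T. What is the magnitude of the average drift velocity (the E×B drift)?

v_d ≈ 1.21×10⁴ m/s

In crossed fields the guiding centre drifts at v_d = |E×B|/B² = E/B, independent of charge and mass.
v_d = 1590/0.131 = 1.21×10⁴ m/s.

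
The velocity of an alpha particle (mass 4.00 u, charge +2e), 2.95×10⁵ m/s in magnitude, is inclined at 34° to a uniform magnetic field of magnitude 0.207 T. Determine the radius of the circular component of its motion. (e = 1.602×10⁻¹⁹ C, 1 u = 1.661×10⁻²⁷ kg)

v⊥ = v sinθ = 2.95×10⁵·sin34° ≈ 1.650×10⁵ m/s.
r = m v⊥/(|q|B) = (6.644×10⁻²⁷)(1.650×10⁵)/((3.204×10⁻¹⁹)(0.207)) ≈ 0.0165 m.

r ≈ 0.0165 m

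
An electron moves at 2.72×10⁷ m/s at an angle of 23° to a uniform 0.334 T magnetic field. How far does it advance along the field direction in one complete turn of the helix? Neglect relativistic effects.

p ≈ 2.68×10⁻³ m

v∥ = v cosθ = 2.72×10⁷·cos23° ≈ 2.504×10⁷ m/s.
T = 2πm/(|q|B) = 2π(9.109×10⁻³¹)/((1.602×10⁻¹⁹)(0.334)) ≈ 1.070×10⁻¹⁰ s.
pitch = v∥ T = (2.504×10⁷)(1.070×10⁻¹⁰) ≈ 2.68×10⁻³ m.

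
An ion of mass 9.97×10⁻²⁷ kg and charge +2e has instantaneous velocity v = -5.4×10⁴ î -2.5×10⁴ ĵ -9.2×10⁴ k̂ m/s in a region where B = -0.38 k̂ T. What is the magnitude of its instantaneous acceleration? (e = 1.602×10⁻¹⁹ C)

|a| ≈ 7.27×10¹¹ m/s²

v×B = (9500, -2.05×10⁴, 0) N/C.
F = q v×B = (3.204×10⁻¹⁹ C)·(9500, -2.05×10⁴, 0) = (3.04×10⁻¹⁵, -6.57×10⁻¹⁵, 0) N.
|a| = |F|/m = 7.245×10⁻¹⁵/9.97×10⁻²⁷ ≈ 7.27×10¹¹ m/s².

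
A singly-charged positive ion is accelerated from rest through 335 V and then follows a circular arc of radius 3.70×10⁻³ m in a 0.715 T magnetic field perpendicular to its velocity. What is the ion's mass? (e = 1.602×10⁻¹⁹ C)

m ≈ 1.67×10⁻²⁷ kg

Combine |q|V = ½mv² and r = mv/(|q|B): eliminate v to get m = qB²r²/(2V).
m = (1.602×10⁻¹⁹)(0.715)²(3.70×10⁻³)²/(2·335) ≈ 1.67×10⁻²⁷ kg.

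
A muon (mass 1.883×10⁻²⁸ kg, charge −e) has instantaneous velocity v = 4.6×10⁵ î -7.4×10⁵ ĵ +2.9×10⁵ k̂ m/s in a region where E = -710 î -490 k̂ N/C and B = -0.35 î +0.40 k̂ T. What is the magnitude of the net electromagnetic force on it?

|F| ≈ 7.80×10⁻¹⁴ N

v×B = (-2.96×10⁵, -2.86×10⁵, -2.59×10⁵) N/C.
E + v×B = (-2.97×10⁵, -2.86×10⁵, -2.59×10⁵) N/C.
F = q(E + v×B) = (−1.602×10⁻¹⁹ C)·(-2.97×10⁵, -2.86×10⁵, -2.59×10⁵) = (4.75×10⁻¹⁴, 4.57×10⁻¹⁴, 4.16×10⁻¹⁴) N.
|F| = 7.80×10⁻¹⁴ N.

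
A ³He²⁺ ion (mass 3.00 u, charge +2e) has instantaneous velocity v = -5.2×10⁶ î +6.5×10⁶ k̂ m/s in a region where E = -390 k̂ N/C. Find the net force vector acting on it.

F ≈ (0, 0, -1.25×10⁻¹⁶) N

Only an electric field acts, so F = qE = (3.204×10⁻¹⁹ C)·(0, 0, -390) = (0, 0, -1.25×10⁻¹⁶) N.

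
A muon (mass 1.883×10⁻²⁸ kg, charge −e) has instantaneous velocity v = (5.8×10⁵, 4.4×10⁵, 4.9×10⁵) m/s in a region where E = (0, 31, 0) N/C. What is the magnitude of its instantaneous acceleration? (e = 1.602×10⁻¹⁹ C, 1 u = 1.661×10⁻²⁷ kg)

|a| ≈ 2.64×10¹⁰ m/s²

Only an electric field acts, so F = qE = (−1.602×10⁻¹⁹ C)·(0, 31.0, 0) = (0, -4.97×10⁻¹⁸, 0) N.
|a| = |F|/m = 4.966×10⁻¹⁸/1.883×10⁻²⁸ ≈ 2.64×10¹⁰ m/s².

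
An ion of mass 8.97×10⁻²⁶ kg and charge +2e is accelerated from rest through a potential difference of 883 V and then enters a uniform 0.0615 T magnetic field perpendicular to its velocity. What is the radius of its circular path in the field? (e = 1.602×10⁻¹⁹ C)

Acceleration: |q|V = ½mv² ⇒ v = √(2|q|V/m) = √(2·3.204×10⁻¹⁹·883/8.97×10⁻²⁶) ≈ 7.942×10⁴ m/s.
In the field: r = mv/(|q|B) = (8.97×10⁻²⁶)(7.942×10⁴)/((3.204×10⁻¹⁹)(0.0615)) ≈ 0.362 m.

r ≈ 0.362 m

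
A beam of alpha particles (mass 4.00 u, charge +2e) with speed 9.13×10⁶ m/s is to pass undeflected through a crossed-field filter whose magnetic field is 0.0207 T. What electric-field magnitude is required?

E = 1.89×10⁵ V/m

For straight-line motion qE = qvB, so E = vB.
E = 9.13×10⁶ × 0.0207 = 1.89×10⁵ V/m.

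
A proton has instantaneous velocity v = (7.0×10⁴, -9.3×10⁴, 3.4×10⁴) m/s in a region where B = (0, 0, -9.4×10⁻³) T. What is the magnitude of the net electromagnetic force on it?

v×B = (874, 658, 0) N/C.
F = q v×B = (1.602×10⁻¹⁹ C)·(874, 658, 0) = (1.40×10⁻¹⁶, 1.05×10⁻¹⁶, 0) N.
|F| = 1.75×10⁻¹⁶ N.

|F| ≈ 1.75×10⁻¹⁶ N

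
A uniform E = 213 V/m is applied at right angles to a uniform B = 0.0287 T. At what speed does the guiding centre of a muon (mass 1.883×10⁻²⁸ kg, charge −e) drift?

v_d ≈ 7420 m/s

The steady drift has the magnetic force balancing the electric force, so v_d = E/B.
v_d = 213/0.0287 = 7420 m/s.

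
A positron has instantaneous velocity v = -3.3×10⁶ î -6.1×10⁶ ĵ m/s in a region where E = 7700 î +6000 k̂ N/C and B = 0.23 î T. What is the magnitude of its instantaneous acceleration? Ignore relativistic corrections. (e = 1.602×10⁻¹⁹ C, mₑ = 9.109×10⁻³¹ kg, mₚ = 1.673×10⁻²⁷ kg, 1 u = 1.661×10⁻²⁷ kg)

|a| ≈ 2.48×10¹⁷ m/s²

v×B = (0, 0, 1.40×10⁶) N/C.
E + v×B = (7700, 0, 1.41×10⁶) N/C.
F = q(E + v×B) = (1.602×10⁻¹⁹ C)·(7700, 0, 1.41×10⁶) = (1.23×10⁻¹⁵, 0, 2.26×10⁻¹³) N.
|a| = |F|/m = 2.257×10⁻¹³/9.109×10⁻³¹ ≈ 2.48×10¹⁷ m/s².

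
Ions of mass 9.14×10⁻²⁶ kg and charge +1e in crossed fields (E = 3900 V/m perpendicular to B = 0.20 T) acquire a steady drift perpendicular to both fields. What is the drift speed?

v_d ≈ 2.0×10⁴ m/s

The E×B drift speed is v_d = E/B.
v_d = 3900/0.20 = 2.0×10⁴ m/s.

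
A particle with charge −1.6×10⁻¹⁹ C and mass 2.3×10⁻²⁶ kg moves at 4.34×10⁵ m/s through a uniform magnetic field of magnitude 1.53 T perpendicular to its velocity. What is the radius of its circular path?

The magnetic force provides the centripetal force: |q|vB = mv²/r.
r = mv/(|q|B) = (2.3×10⁻²⁶)(4.34×10⁵)/((1.6×10⁻¹⁹)(1.53)) ≈ 0.0408 m.

r ≈ 0.0408 m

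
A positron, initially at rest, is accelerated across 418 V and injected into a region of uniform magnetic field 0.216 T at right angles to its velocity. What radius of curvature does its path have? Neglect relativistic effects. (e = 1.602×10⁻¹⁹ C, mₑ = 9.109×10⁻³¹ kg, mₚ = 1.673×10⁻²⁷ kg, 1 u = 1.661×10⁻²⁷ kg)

Acceleration: |q|V = ½mv² ⇒ v = √(2|q|V/m) = √(2·1.602×10⁻¹⁹·418/9.109×10⁻³¹) ≈ 1.213×10⁷ m/s.
In the field: r = mv/(|q|B) = (9.109×10⁻³¹)(1.213×10⁷)/((1.602×10⁻¹⁹)(0.216)) ≈ 3.19×10⁻⁴ m.

r ≈ 3.19×10⁻⁴ m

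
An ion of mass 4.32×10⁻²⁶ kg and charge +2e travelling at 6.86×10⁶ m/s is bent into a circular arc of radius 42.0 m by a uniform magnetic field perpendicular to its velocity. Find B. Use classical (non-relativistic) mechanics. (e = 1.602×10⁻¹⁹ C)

From |q|vB = mv²/r, B = mv/(|q|r).
B = (4.32×10⁻²⁶)(6.86×10⁶)/((3.204×10⁻¹⁹)(42.0)) ≈ 0.0220 T.

B ≈ 0.0220 T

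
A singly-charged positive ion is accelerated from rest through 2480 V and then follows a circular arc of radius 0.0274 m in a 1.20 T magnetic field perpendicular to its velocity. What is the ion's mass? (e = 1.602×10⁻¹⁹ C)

m ≈ 3.49×10⁻²⁶ kg

Combine |q|V = ½mv² and r = mv/(|q|B): eliminate v to get m = qB²r²/(2V).
m = (1.602×10⁻¹⁹)(1.20)²(0.0274)²/(2·2480) ≈ 3.49×10⁻²⁶ kg.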